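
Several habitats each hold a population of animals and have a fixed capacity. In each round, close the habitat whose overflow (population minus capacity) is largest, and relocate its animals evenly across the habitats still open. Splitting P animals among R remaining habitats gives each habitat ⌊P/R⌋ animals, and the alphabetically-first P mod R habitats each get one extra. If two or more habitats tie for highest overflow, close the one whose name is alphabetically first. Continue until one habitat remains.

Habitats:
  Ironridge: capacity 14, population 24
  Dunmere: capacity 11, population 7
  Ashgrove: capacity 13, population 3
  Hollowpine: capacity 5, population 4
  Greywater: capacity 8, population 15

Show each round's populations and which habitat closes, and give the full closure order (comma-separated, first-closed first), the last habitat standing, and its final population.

Closure order: Ironridge, Greywater, Hollowpine, Dunmere
Last habitat: Ashgrove with 53 animals

Round 1: Ashgrove=3 Dunmere=7 Greywater=15 Hollowpine=4 Ironridge=24 → close Ironridge (overflow 10)
  24÷4 = 6 each, +1 to first 0
Round 2: Ashgrove=9 Dunmere=13 Greywater=21 Hollowpine=10 → close Greywater (overflow 13)
  21÷3 = 7 each, +1 to first 0
Round 3: Ashgrove=16 Dunmere=20 Hollowpine=17 → close Hollowpine (overflow 12)
  17÷2 = 8 each, +1 to first 1
Round 4: Ashgrove=25 Dunmere=28 → close Dunmere (overflow 17)
  28÷1 = 28 each, +1 to first 0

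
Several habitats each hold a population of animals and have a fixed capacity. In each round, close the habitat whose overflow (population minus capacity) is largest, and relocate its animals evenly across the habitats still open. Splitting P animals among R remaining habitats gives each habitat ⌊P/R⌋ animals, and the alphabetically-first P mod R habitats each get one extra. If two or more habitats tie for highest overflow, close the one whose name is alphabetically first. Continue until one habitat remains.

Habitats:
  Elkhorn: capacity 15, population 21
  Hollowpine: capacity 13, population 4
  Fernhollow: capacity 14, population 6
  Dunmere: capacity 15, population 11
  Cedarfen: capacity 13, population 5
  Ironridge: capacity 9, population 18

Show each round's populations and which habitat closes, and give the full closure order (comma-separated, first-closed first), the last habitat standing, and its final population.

Closure order: Ironridge, Elkhorn, Dunmere, Cedarfen, Fernhollow
Last habitat: Hollowpine with 65 animals

Round 1: Cedarfen=5 Dunmere=11 Elkhorn=21 Fernhollow=6 Hollowpine=4 Ironridge=18 → close Ironridge (overflow 9)
  18÷5 = 3 each, +1 to first 3
Round 2: Cedarfen=9 Dunmere=15 Elkhorn=25 Fernhollow=9 Hollowpine=7 → close Elkhorn (overflow 10)
  25÷4 = 6 each, +1 to first 1
Round 3: Cedarfen=16 Dunmere=21 Fernhollow=15 Hollowpine=13 → close Dunmere (overflow 6)
  21÷3 = 7 each, +1 to first 0
Round 4: Cedarfen=23 Fernhollow=22 Hollowpine=20 → close Cedarfen (overflow 10)
  23÷2 = 11 each, +1 to first 1
Round 5: Fernhollow=34 Hollowpine=31 → close Fernhollow (overflow 20)
  34÷1 = 34 each, +1 to first 0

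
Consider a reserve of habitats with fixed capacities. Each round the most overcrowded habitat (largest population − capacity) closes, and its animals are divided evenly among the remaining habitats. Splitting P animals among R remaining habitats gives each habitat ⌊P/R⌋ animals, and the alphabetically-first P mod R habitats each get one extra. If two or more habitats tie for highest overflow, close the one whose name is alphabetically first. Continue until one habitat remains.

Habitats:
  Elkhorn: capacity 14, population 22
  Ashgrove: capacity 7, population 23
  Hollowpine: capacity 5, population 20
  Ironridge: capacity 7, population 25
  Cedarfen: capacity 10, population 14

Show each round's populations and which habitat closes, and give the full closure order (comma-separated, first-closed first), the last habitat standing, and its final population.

Closure order: Ironridge, Ashgrove, Hollowpine, Elkhorn
Last habitat: Cedarfen with 104 animals

Round 1: Ashgrove=23 Cedarfen=14 Elkhorn=22 Hollowpine=20 Ironridge=25 → close Ironridge (overflow 18)
  25÷4 = 6 each, +1 to first 1
Round 2: Ashgrove=30 Cedarfen=20 Elkhorn=28 Hollowpine=26 → close Ashgrove (overflow 23)
  30÷3 = 10 each, +1 to first 0
Round 3: Cedarfen=30 Elkhorn=38 Hollowpine=36 → close Hollowpine (overflow 31)
  36÷2 = 18 each, +1 to first 0
Round 4: Cedarfen=48 Elkhorn=56 → close Elkhorn (overflow 42)
  56÷1 = 56 each, +1 to first 0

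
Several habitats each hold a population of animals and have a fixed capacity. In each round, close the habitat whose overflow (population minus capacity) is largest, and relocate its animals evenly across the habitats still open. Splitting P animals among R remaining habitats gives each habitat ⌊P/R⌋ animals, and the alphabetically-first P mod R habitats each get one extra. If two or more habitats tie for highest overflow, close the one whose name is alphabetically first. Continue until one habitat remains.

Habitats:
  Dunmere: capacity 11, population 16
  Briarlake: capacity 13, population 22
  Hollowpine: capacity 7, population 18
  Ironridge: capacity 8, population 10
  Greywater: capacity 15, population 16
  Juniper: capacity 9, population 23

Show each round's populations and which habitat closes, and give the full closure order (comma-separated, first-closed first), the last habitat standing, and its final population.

Round 1: Briarlake=22 Dunmere=16 Greywater=16 Hollowpine=18 Ironridge=10 Juniper=23 → close Juniper (overflow 14)
  23÷5 = 4 each, +1 to first 3
Round 2: Briarlake=27 Dunmere=21 Greywater=21 Hollowpine=22 Ironridge=14 → close Hollowpine (overflow 15)
  22÷4 = 5 each, +1 to first 2
Round 3: Briarlake=33 Dunmere=27 Greywater=26 Ironridge=19 → close Briarlake (overflow 20)
  33÷3 = 11 each, +1 to first 0
Round 4: Dunmere=38 Greywater=37 Ironridge=30 → close Dunmere (overflow 27)
  38÷2 = 19 each, +1 to first 0
Round 5: Greywater=56 Ironridge=49 → close Greywater (overflow 41)
  56÷1 = 56 each, +1 to first 0

Closure order: Juniper, Hollowpine, Briarlake, Dunmere, Greywater
Last habitat: Ironridge with 105 animals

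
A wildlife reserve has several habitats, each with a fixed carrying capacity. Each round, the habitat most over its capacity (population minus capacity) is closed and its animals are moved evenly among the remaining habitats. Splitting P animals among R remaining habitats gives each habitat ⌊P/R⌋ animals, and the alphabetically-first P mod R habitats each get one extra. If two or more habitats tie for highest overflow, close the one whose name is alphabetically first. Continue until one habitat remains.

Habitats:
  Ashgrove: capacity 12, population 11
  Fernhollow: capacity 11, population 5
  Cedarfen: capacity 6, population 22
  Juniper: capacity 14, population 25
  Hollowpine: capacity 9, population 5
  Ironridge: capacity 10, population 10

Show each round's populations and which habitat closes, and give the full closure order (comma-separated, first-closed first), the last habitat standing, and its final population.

Closure order: Cedarfen, Juniper, Ashgrove, Ironridge, Fernhollow
Last habitat: Hollowpine with 78 animals

Round 1: Ashgrove=11 Cedarfen=22 Fernhollow=5 Hollowpine=5 Ironridge=10 Juniper=25 → close Cedarfen (overflow 16)
  22÷5 = 4 each, +1 to first 2
Round 2: Ashgrove=16 Fernhollow=10 Hollowpine=9 Ironridge=14 Juniper=29 → close Juniper (overflow 15)
  29÷4 = 7 each, +1 to first 1
Round 3: Ashgrove=24 Fernhollow=17 Hollowpine=16 Ironridge=21 → close Ashgrove (overflow 12)
  24÷3 = 8 each, +1 to first 0
Round 4: Fernhollow=25 Hollowpine=24 Ironridge=29 → close Ironridge (overflow 19)
  29÷2 = 14 each, +1 to first 1
Round 5: Fernhollow=40 Hollowpine=38 → close Fernhollow (overflow 29)
  40÷1 = 40 each, +1 to first 0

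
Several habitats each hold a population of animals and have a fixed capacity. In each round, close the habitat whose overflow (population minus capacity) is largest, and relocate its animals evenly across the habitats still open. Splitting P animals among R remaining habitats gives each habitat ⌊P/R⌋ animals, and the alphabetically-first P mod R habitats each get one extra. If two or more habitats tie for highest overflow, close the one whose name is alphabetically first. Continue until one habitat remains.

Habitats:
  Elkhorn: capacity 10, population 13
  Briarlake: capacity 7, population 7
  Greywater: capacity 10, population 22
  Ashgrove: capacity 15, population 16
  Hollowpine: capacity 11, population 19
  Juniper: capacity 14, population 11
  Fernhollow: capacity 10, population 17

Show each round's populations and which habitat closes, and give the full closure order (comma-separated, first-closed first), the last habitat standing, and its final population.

Round 1: Ashgrove=16 Briarlake=7 Elkhorn=13 Fernhollow=17 Greywater=22 Hollowpine=19 Juniper=11 → close Greywater (overflow 12)
  22÷6 = 3 each, +1 to first 4
Round 2: Ashgrove=20 Briarlake=11 Elkhorn=17 Fernhollow=21 Hollowpine=22 Juniper=14 → close Fernhollow (overflow 11)
  21÷5 = 4 each, +1 to first 1
Round 3: Ashgrove=25 Briarlake=15 Elkhorn=21 Hollowpine=26 Juniper=18 → close Hollowpine (overflow 15)
  26÷4 = 6 each, +1 to first 2
Round 4: Ashgrove=32 Briarlake=22 Elkhorn=27 Juniper=24 → close Ashgrove (overflow 17)
  32÷3 = 10 each, +1 to first 2
Round 5: Briarlake=33 Elkhorn=38 Juniper=34 → close Elkhorn (overflow 28)
  38÷2 = 19 each, +1 to first 0
Round 6: Briarlake=52 Juniper=53 → close Briarlake (overflow 45)
  52÷1 = 52 each, +1 to first 0

Closure order: Greywater, Fernhollow, Hollowpine, Ashgrove, Elkhorn, Briarlake
Last habitat: Juniper with 105 animals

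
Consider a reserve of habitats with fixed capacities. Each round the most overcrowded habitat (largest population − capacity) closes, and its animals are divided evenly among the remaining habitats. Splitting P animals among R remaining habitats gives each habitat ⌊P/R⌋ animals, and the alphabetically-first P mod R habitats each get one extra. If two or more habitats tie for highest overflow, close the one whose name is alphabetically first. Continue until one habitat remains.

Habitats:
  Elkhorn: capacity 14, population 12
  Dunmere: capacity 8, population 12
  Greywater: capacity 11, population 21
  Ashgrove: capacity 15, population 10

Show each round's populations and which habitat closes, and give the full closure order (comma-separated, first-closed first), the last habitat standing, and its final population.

Round 1: Ashgrove=10 Dunmere=12 Elkhorn=12 Greywater=21 → close Greywater (overflow 10)
  21÷3 = 7 each, +1 to first 0
Round 2: Ashgrove=17 Dunmere=19 Elkhorn=19 → close Dunmere (overflow 11)
  19÷2 = 9 each, +1 to first 1
Round 3: Ashgrove=27 Elkhorn=28 → close Elkhorn (overflow 14)
  28÷1 = 28 each, +1 to first 0

Closure order: Greywater, Dunmere, Elkhorn
Last habitat: Ashgrove with 55 animals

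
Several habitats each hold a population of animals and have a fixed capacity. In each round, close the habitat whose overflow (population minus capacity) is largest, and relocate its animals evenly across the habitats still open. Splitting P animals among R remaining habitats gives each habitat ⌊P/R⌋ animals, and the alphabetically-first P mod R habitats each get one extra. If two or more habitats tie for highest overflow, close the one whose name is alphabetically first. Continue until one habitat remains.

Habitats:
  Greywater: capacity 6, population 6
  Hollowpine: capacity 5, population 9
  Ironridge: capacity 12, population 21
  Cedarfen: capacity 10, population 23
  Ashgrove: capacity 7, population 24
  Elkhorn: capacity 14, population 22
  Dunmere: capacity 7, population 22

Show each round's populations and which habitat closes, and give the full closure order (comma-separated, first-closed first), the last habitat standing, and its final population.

Closure order: Ashgrove, Dunmere, Cedarfen, Elkhorn, Ironridge, Hollowpine
Last habitat: Greywater with 127 animals

Round 1: Ashgrove=24 Cedarfen=23 Dunmere=22 Elkhorn=22 Greywater=6 Hollowpine=9 Ironridge=21 → close Ashgrove (overflow 17)
  24÷6 = 4 each, +1 to first 0
Round 2: Cedarfen=27 Dunmere=26 Elkhorn=26 Greywater=10 Hollowpine=13 Ironridge=25 → close Dunmere (overflow 19)
  26÷5 = 5 each, +1 to first 1
Round 3: Cedarfen=33 Elkhorn=31 Greywater=15 Hollowpine=18 Ironridge=30 → close Cedarfen (overflow 23)
  33÷4 = 8 each, +1 to first 1
Round 4: Elkhorn=40 Greywater=23 Hollowpine=26 Ironridge=38 → close Elkhorn (overflow 26)
  40÷3 = 13 each, +1 to first 1
Round 5: Greywater=37 Hollowpine=39 Ironridge=51 → close Ironridge (overflow 39)
  51÷2 = 25 each, +1 to first 1
Round 6: Greywater=63 Hollowpine=64 → close Hollowpine (overflow 59)
  64÷1 = 64 each, +1 to first 0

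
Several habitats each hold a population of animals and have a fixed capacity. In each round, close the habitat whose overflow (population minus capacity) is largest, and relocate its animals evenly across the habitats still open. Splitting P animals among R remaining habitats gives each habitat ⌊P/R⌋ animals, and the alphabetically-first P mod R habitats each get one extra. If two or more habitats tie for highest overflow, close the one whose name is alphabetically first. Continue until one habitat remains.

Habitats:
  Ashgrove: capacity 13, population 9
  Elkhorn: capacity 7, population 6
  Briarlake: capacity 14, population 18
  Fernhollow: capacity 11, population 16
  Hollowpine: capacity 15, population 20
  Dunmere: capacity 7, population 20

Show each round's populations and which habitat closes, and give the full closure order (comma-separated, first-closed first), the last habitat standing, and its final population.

Closure order: Dunmere, Fernhollow, Hollowpine, Briarlake, Elkhorn
Last habitat: Ashgrove with 89 animals

Round 1: Ashgrove=9 Briarlake=18 Dunmere=20 Elkhorn=6 Fernhollow=16 Hollowpine=20 → close Dunmere (overflow 13)
  20÷5 = 4 each, +1 to first 0
Round 2: Ashgrove=13 Briarlake=22 Elkhorn=10 Fernhollow=20 Hollowpine=24 → close Fernhollow (overflow 9)
  20÷4 = 5 each, +1 to first 0
Round 3: Ashgrove=18 Briarlake=27 Elkhorn=15 Hollowpine=29 → close Hollowpine (overflow 14)
  29÷3 = 9 each, +1 to first 2
Round 4: Ashgrove=28 Briarlake=37 Elkhorn=24 → close Briarlake (overflow 23)
  37÷2 = 18 each, +1 to first 1
Round 5: Ashgrove=47 Elkhorn=42 → close Elkhorn (overflow 35)
  42÷1 = 42 each, +1 to first 0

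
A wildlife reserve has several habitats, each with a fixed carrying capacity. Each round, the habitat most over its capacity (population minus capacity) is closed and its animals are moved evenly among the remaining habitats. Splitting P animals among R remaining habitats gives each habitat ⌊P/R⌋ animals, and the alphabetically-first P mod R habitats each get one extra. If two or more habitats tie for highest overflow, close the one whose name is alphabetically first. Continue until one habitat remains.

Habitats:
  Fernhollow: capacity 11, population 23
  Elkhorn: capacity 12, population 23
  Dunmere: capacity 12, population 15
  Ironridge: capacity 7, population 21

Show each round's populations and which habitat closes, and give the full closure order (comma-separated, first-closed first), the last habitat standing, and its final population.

Closure order: Ironridge, Fernhollow, Elkhorn
Last habitat: Dunmere with 82 animals

Round 1: Dunmere=15 Elkhorn=23 Fernhollow=23 Ironridge=21 → close Ironridge (overflow 14)
  21÷3 = 7 each, +1 to first 0
Round 2: Dunmere=22 Elkhorn=30 Fernhollow=30 → close Fernhollow (overflow 19)
  30÷2 = 15 each, +1 to first 0
Round 3: Dunmere=37 Elkhorn=45 → close Elkhorn (overflow 33)
  45÷1 = 45 each, +1 to first 0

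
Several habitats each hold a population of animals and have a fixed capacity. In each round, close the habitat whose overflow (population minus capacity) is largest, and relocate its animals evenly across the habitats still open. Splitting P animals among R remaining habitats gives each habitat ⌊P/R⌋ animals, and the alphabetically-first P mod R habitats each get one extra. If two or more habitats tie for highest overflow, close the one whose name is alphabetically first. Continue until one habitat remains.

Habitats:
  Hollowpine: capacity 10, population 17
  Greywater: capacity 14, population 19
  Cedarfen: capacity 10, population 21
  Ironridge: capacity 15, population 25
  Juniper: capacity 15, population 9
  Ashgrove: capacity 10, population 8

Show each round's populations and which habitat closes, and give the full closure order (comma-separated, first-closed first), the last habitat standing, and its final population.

Closure order: Cedarfen, Ironridge, Hollowpine, Greywater, Ashgrove
Last habitat: Juniper with 99 animals

Round 1: Ashgrove=8 Cedarfen=21 Greywater=19 Hollowpine=17 Ironridge=25 Juniper=9 → close Cedarfen (overflow 11)
  21÷5 = 4 each, +1 to first 1
Round 2: Ashgrove=13 Greywater=23 Hollowpine=21 Ironridge=29 Juniper=13 → close Ironridge (overflow 14)
  29÷4 = 7 each, +1 to first 1
Round 3: Ashgrove=21 Greywater=30 Hollowpine=28 Juniper=20 → close Hollowpine (overflow 18)
  28÷3 = 9 each, +1 to first 1
Round 4: Ashgrove=31 Greywater=39 Juniper=29 → close Greywater (overflow 25)
  39÷2 = 19 each, +1 to first 1
Round 5: Ashgrove=51 Juniper=48 → close Ashgrove (overflow 41)
  51÷1 = 51 each, +1 to first 0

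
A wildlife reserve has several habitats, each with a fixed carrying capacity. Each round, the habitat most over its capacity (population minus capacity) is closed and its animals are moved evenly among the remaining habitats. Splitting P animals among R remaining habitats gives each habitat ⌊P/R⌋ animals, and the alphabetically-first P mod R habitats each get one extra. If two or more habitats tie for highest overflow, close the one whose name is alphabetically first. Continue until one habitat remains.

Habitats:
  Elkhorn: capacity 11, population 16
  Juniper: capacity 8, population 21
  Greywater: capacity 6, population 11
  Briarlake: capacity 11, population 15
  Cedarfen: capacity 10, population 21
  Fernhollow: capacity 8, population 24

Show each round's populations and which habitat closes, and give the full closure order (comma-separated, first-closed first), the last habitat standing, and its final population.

Closure order: Fernhollow, Juniper, Cedarfen, Briarlake, Elkhorn
Last habitat: Greywater with 108 animals

Round 1: Briarlake=15 Cedarfen=21 Elkhorn=16 Fernhollow=24 Greywater=11 Juniper=21 → close Fernhollow (overflow 16)
  24÷5 = 4 each, +1 to first 4
Round 2: Briarlake=20 Cedarfen=26 Elkhorn=21 Greywater=16 Juniper=25 → close Juniper (overflow 17)
  25÷4 = 6 each, +1 to first 1
Round 3: Briarlake=27 Cedarfen=32 Elkhorn=27 Greywater=22 → close Cedarfen (overflow 22)
  32÷3 = 10 each, +1 to first 2
Round 4: Briarlake=38 Elkhorn=38 Greywater=32 → close Briarlake (overflow 27)
  38÷2 = 19 each, +1 to first 0
Round 5: Elkhorn=57 Greywater=51 → close Elkhorn (overflow 46)
  57÷1 = 57 each, +1 to first 0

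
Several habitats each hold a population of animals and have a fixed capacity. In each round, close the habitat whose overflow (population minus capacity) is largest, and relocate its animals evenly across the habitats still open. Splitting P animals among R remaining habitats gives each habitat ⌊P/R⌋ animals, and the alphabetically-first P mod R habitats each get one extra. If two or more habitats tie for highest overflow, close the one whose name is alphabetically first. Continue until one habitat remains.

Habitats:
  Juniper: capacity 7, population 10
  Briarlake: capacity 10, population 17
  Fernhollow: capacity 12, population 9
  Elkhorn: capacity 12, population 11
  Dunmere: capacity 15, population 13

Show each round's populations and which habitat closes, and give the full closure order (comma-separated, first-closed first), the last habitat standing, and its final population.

Closure order: Briarlake, Juniper, Dunmere, Elkhorn
Last habitat: Fernhollow with 60 animals

Round 1: Briarlake=17 Dunmere=13 Elkhorn=11 Fernhollow=9 Juniper=10 → close Briarlake (overflow 7)
  17÷4 = 4 each, +1 to first 1
Round 2: Dunmere=18 Elkhorn=15 Fernhollow=13 Juniper=14 → close Juniper (overflow 7)
  14÷3 = 4 each, +1 to first 2
Round 3: Dunmere=23 Elkhorn=20 Fernhollow=17 → close Dunmere (overflow 8)
  23÷2 = 11 each, +1 to first 1
Round 4: Elkhorn=32 Fernhollow=28 → close Elkhorn (overflow 20)
  32÷1 = 32 each, +1 to first 0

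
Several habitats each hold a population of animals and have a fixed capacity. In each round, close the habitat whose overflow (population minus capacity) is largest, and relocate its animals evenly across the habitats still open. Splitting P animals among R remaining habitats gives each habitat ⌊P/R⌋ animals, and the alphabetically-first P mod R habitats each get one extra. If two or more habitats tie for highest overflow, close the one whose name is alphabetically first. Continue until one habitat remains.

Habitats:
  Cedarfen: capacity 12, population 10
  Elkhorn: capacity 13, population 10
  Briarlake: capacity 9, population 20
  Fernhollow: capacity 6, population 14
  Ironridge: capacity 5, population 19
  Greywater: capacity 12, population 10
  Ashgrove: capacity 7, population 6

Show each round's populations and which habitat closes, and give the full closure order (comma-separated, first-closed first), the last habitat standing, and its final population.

Closure order: Ironridge, Briarlake, Fernhollow, Ashgrove, Cedarfen, Elkhorn
Last habitat: Greywater with 89 animals

Round 1: Ashgrove=6 Briarlake=20 Cedarfen=10 Elkhorn=10 Fernhollow=14 Greywater=10 Ironridge=19 → close Ironridge (overflow 14)
  19÷6 = 3 each, +1 to first 1
Round 2: Ashgrove=10 Briarlake=23 Cedarfen=13 Elkhorn=13 Fernhollow=17 Greywater=13 → close Briarlake (overflow 14)
  23÷5 = 4 each, +1 to first 3
Round 3: Ashgrove=15 Cedarfen=18 Elkhorn=18 Fernhollow=21 Greywater=17 → close Fernhollow (overflow 15)
  21÷4 = 5 each, +1 to first 1
Round 4: Ashgrove=21 Cedarfen=23 Elkhorn=23 Greywater=22 → close Ashgrove (overflow 14)
  21÷3 = 7 each, +1 to first 0
Round 5: Cedarfen=30 Elkhorn=30 Greywater=29 → close Cedarfen (overflow 18)
  30÷2 = 15 each, +1 to first 0
Round 6: Elkhorn=45 Greywater=44 → close Elkhorn (overflow 32)
  45÷1 = 45 each, +1 to first 0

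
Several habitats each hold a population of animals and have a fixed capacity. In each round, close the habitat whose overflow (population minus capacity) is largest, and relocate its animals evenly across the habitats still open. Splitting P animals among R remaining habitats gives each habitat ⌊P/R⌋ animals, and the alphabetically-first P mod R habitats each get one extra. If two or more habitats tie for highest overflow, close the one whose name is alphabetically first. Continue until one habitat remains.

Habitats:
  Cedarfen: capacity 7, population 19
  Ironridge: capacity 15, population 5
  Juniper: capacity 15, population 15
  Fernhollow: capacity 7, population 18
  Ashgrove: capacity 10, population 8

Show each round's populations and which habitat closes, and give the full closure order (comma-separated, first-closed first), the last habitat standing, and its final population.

Closure order: Cedarfen, Fernhollow, Ashgrove, Juniper
Last habitat: Ironridge with 65 animals

Round 1: Ashgrove=8 Cedarfen=19 Fernhollow=18 Ironridge=5 Juniper=15 → close Cedarfen (overflow 12)
  19÷4 = 4 each, +1 to first 3
Round 2: Ashgrove=13 Fernhollow=23 Ironridge=10 Juniper=19 → close Fernhollow (overflow 16)
  23÷3 = 7 each, +1 to first 2
Round 3: Ashgrove=21 Ironridge=18 Juniper=26 → close Ashgrove (overflow 11)
  21÷2 = 10 each, +1 to first 1
Round 4: Ironridge=29 Juniper=36 → close Juniper (overflow 21)
  36÷1 = 36 each, +1 to first 0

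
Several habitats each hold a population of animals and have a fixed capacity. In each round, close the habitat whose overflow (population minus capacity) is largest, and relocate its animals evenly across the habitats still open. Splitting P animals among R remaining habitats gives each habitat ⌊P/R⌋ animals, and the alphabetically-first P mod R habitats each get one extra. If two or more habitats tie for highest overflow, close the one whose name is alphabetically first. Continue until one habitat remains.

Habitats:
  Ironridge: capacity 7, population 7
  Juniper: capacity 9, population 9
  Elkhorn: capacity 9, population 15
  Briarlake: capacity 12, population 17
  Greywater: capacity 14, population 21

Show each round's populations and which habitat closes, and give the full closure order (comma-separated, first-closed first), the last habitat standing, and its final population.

Closure order: Greywater, Briarlake, Elkhorn, Ironridge
Last habitat: Juniper with 69 animals

Round 1: Briarlake=17 Elkhorn=15 Greywater=21 Ironridge=7 Juniper=9 → close Greywater (overflow 7)
  21÷4 = 5 each, +1 to first 1
Round 2: Briarlake=23 Elkhorn=20 Ironridge=12 Juniper=14 → close Briarlake (overflow 11)
  23÷3 = 7 each, +1 to first 2
Round 3: Elkhorn=28 Ironridge=20 Juniper=21 → close Elkhorn (overflow 19)
  28÷2 = 14 each, +1 to first 0
Round 4: Ironridge=34 Juniper=35 → close Ironridge (overflow 27)
  34÷1 = 34 each, +1 to first 0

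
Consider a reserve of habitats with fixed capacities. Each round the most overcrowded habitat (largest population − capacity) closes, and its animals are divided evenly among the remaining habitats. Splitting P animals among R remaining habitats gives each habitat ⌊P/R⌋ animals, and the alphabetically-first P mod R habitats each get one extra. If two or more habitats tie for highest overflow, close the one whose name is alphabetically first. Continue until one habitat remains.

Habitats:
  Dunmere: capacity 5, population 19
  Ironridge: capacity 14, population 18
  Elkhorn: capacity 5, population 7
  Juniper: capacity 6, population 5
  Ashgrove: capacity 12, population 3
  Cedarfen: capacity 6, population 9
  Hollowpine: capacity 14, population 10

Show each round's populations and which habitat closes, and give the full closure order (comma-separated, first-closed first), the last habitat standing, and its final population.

Round 1: Ashgrove=3 Cedarfen=9 Dunmere=19 Elkhorn=7 Hollowpine=10 Ironridge=18 Juniper=5 → close Dunmere (overflow 14)
  19÷6 = 3 each, +1 to first 1
Round 2: Ashgrove=7 Cedarfen=12 Elkhorn=10 Hollowpine=13 Ironridge=21 Juniper=8 → close Ironridge (overflow 7)
  21÷5 = 4 each, +1 to first 1
Round 3: Ashgrove=12 Cedarfen=16 Elkhorn=14 Hollowpine=17 Juniper=12 → close Cedarfen (overflow 10)
  16÷4 = 4 each, +1 to first 0
Round 4: Ashgrove=16 Elkhorn=18 Hollowpine=21 Juniper=16 → close Elkhorn (overflow 13)
  18÷3 = 6 each, +1 to first 0
Round 5: Ashgrove=22 Hollowpine=27 Juniper=22 → close Juniper (overflow 16)
  22÷2 = 11 each, +1 to first 0
Round 6: Ashgrove=33 Hollowpine=38 → close Hollowpine (overflow 24)
  38÷1 = 38 each, +1 to first 0

Closure order: Dunmere, Ironridge, Cedarfen, Elkhorn, Juniper, Hollowpine
Last habitat: Ashgrove with 71 animals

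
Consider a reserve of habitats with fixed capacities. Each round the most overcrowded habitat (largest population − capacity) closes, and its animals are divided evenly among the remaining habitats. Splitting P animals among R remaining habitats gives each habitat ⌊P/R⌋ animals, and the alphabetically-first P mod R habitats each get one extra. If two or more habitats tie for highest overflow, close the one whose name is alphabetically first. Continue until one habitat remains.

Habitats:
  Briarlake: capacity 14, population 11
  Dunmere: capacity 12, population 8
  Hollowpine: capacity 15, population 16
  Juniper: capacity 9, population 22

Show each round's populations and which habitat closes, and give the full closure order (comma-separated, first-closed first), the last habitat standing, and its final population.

Round 1: Briarlake=11 Dunmere=8 Hollowpine=16 Juniper=22 → close Juniper (overflow 13)
  22÷3 = 7 each, +1 to first 1
Round 2: Briarlake=19 Dunmere=15 Hollowpine=23 → close Hollowpine (overflow 8)
  23÷2 = 11 each, +1 to first 1
Round 3: Briarlake=31 Dunmere=26 → close Briarlake (overflow 17)
  31÷1 = 31 each, +1 to first 0

Closure order: Juniper, Hollowpine, Briarlake
Last habitat: Dunmere with 57 animals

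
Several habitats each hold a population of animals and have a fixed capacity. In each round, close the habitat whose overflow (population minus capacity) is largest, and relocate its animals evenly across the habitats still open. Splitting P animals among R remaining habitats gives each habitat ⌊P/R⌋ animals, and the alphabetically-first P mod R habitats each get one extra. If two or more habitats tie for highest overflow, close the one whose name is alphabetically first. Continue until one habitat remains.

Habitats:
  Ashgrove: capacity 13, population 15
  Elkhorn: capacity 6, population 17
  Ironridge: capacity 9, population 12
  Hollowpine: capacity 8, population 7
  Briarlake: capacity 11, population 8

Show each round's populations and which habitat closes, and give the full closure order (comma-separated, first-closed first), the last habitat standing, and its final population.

Closure order: Elkhorn, Ashgrove, Ironridge, Hollowpine
Last habitat: Briarlake with 59 animals

Round 1: Ashgrove=15 Briarlake=8 Elkhorn=17 Hollowpine=7 Ironridge=12 → close Elkhorn (overflow 11)
  17÷4 = 4 each, +1 to first 1
Round 2: Ashgrove=20 Briarlake=12 Hollowpine=11 Ironridge=16 → close Ashgrove (overflow 7)
  20÷3 = 6 each, +1 to first 2
Round 3: Briarlake=19 Hollowpine=18 Ironridge=22 → close Ironridge (overflow 13)
  22÷2 = 11 each, +1 to first 0
Round 4: Briarlake=30 Hollowpine=29 → close Hollowpine (overflow 21)
  29÷1 = 29 each, +1 to first 0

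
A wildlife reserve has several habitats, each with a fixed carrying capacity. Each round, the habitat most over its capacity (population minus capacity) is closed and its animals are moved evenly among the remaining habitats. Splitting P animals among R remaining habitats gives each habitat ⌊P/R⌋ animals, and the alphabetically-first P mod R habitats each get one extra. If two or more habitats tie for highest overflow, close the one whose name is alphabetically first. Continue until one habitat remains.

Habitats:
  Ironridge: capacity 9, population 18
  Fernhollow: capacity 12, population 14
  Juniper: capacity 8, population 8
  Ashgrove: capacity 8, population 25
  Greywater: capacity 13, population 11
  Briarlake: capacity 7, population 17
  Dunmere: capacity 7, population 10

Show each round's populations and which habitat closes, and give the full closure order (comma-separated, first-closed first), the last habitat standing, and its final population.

Round 1: Ashgrove=25 Briarlake=17 Dunmere=10 Fernhollow=14 Greywater=11 Ironridge=18 Juniper=8 → close Ashgrove (overflow 17)
  25÷6 = 4 each, +1 to first 1
Round 2: Briarlake=22 Dunmere=14 Fernhollow=18 Greywater=15 Ironridge=22 Juniper=12 → close Briarlake (overflow 15)
  22÷5 = 4 each, +1 to first 2
Round 3: Dunmere=19 Fernhollow=23 Greywater=19 Ironridge=26 Juniper=16 → close Ironridge (overflow 17)
  26÷4 = 6 each, +1 to first 2
Round 4: Dunmere=26 Fernhollow=30 Greywater=25 Juniper=22 → close Dunmere (overflow 19)
  26÷3 = 8 each, +1 to first 2
Round 5: Fernhollow=39 Greywater=34 Juniper=30 → close Fernhollow (overflow 27)
  39÷2 = 19 each, +1 to first 1
Round 6: Greywater=54 Juniper=49 → close Greywater (overflow 41)
  54÷1 = 54 each, +1 to first 0

Closure order: Ashgrove, Briarlake, Ironridge, Dunmere, Fernhollow, Greywater
Last habitat: Juniper with 103 animals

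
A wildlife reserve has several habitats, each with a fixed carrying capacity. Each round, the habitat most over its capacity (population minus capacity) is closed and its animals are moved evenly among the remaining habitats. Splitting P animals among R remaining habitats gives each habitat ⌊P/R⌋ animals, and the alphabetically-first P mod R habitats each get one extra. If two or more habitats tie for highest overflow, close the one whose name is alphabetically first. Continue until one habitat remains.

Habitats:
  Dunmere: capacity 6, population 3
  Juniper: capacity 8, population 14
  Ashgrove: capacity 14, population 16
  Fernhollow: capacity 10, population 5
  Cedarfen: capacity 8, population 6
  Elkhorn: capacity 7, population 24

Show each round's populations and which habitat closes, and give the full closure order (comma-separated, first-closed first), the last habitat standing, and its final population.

Closure order: Elkhorn, Juniper, Ashgrove, Cedarfen, Dunmere
Last habitat: Fernhollow with 68 animals

Round 1: Ashgrove=16 Cedarfen=6 Dunmere=3 Elkhorn=24 Fernhollow=5 Juniper=14 → close Elkhorn (overflow 17)
  24÷5 = 4 each, +1 to first 4
Round 2: Ashgrove=21 Cedarfen=11 Dunmere=8 Fernhollow=10 Juniper=18 → close Juniper (overflow 10)
  18÷4 = 4 each, +1 to first 2
Round 3: Ashgrove=26 Cedarfen=16 Dunmere=12 Fernhollow=14 → close Ashgrove (overflow 12)
  26÷3 = 8 each, +1 to first 2
Round 4: Cedarfen=25 Dunmere=21 Fernhollow=22 → close Cedarfen (overflow 17)
  25÷2 = 12 each, +1 to first 1
Round 5: Dunmere=34 Fernhollow=34 → close Dunmere (overflow 28)
  34÷1 = 34 each, +1 to first 0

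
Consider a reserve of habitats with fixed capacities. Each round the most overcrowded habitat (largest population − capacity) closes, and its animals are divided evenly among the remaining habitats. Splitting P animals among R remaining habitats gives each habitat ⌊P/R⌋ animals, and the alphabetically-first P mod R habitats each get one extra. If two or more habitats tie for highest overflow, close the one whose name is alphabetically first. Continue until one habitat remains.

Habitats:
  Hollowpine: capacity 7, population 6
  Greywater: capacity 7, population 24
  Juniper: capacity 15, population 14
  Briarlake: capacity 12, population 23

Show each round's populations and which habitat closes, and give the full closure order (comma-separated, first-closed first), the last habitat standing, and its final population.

Closure order: Greywater, Briarlake, Hollowpine
Last habitat: Juniper with 67 animals

Round 1: Briarlake=23 Greywater=24 Hollowpine=6 Juniper=14 → close Greywater (overflow 17)
  24÷3 = 8 each, +1 to first 0
Round 2: Briarlake=31 Hollowpine=14 Juniper=22 → close Briarlake (overflow 19)
  31÷2 = 15 each, +1 to first 1
Round 3: Hollowpine=30 Juniper=37 → close Hollowpine (overflow 23)
  30÷1 = 30 each, +1 to first 0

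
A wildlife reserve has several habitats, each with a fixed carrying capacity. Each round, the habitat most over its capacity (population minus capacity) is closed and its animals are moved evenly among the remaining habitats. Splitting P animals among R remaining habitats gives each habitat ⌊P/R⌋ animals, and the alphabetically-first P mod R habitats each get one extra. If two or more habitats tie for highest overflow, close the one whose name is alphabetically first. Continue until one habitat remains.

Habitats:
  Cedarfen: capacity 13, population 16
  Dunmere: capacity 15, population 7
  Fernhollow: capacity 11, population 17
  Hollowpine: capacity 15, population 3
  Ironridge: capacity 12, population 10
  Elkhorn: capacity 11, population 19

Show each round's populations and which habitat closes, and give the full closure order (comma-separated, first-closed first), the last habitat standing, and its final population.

Closure order: Elkhorn, Fernhollow, Cedarfen, Ironridge, Dunmere
Last habitat: Hollowpine with 72 animals

Round 1: Cedarfen=16 Dunmere=7 Elkhorn=19 Fernhollow=17 Hollowpine=3 Ironridge=10 → close Elkhorn (overflow 8)
  19÷5 = 3 each, +1 to first 4
Round 2: Cedarfen=20 Dunmere=11 Fernhollow=21 Hollowpine=7 Ironridge=13 → close Fernhollow (overflow 10)
  21÷4 = 5 each, +1 to first 1
Round 3: Cedarfen=26 Dunmere=16 Hollowpine=12 Ironridge=18 → close Cedarfen (overflow 13)
  26÷3 = 8 each, +1 to first 2
Round 4: Dunmere=25 Hollowpine=21 Ironridge=26 → close Ironridge (overflow 14)
  26÷2 = 13 each, +1 to first 0
Round 5: Dunmere=38 Hollowpine=34 → close Dunmere (overflow 23)
  38÷1 = 38 each, +1 to first 0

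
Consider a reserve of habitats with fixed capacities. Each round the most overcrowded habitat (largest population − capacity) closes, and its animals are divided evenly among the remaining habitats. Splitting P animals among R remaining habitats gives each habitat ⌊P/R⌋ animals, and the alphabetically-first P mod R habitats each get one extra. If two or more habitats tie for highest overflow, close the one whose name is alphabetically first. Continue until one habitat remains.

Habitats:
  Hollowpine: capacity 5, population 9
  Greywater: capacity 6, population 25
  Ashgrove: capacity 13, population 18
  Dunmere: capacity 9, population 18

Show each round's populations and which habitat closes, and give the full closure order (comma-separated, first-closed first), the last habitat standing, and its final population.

Closure order: Greywater, Dunmere, Ashgrove
Last habitat: Hollowpine with 70 animals

Round 1: Ashgrove=18 Dunmere=18 Greywater=25 Hollowpine=9 → close Greywater (overflow 19)
  25÷3 = 8 each, +1 to first 1
Round 2: Ashgrove=27 Dunmere=26 Hollowpine=17 → close Dunmere (overflow 17)
  26÷2 = 13 each, +1 to first 0
Round 3: Ashgrove=40 Hollowpine=30 → close Ashgrove (overflow 27)
  40÷1 = 40 each, +1 to first 0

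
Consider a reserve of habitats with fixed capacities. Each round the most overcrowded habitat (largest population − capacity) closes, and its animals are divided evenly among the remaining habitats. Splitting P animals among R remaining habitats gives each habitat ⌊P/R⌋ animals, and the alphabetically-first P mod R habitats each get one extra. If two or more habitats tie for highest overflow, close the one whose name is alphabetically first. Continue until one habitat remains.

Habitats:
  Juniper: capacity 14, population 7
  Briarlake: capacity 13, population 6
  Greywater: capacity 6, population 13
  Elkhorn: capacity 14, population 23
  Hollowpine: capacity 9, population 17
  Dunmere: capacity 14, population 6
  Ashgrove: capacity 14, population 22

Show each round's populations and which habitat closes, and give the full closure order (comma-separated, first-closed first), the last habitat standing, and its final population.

Round 1: Ashgrove=22 Briarlake=6 Dunmere=6 Elkhorn=23 Greywater=13 Hollowpine=17 Juniper=7 → close Elkhorn (overflow 9)
  23÷6 = 3 each, +1 to first 5
Round 2: Ashgrove=26 Briarlake=10 Dunmere=10 Greywater=17 Hollowpine=21 Juniper=10 → close Ashgrove (overflow 12)
  26÷5 = 5 each, +1 to first 1
Round 3: Briarlake=16 Dunmere=15 Greywater=22 Hollowpine=26 Juniper=15 → close Hollowpine (overflow 17)
  26÷4 = 6 each, +1 to first 2
Round 4: Briarlake=23 Dunmere=22 Greywater=28 Juniper=21 → close Greywater (overflow 22)
  28÷3 = 9 each, +1 to first 1
Round 5: Briarlake=33 Dunmere=31 Juniper=30 → close Briarlake (overflow 20)
  33÷2 = 16 each, +1 to first 1
Round 6: Dunmere=48 Juniper=46 → close Dunmere (overflow 34)
  48÷1 = 48 each, +1 to first 0

Closure order: Elkhorn, Ashgrove, Hollowpine, Greywater, Briarlake, Dunmere
Last habitat: Juniper with 94 animals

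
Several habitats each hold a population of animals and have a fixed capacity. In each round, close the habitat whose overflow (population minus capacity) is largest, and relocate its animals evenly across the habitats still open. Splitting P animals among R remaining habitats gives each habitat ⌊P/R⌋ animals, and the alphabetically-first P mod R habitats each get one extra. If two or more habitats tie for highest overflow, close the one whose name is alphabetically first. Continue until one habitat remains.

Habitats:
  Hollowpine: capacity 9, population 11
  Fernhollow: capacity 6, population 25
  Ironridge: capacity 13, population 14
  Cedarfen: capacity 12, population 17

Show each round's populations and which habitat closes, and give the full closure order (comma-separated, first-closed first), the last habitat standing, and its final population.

Round 1: Cedarfen=17 Fernhollow=25 Hollowpine=11 Ironridge=14 → close Fernhollow (overflow 19)
  25÷3 = 8 each, +1 to first 1
Round 2: Cedarfen=26 Hollowpine=19 Ironridge=22 → close Cedarfen (overflow 14)
  26÷2 = 13 each, +1 to first 0
Round 3: Hollowpine=32 Ironridge=35 → close Hollowpine (overflow 23)
  32÷1 = 32 each, +1 to first 0

Closure order: Fernhollow, Cedarfen, Hollowpine
Last habitat: Ironridge with 67 animals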